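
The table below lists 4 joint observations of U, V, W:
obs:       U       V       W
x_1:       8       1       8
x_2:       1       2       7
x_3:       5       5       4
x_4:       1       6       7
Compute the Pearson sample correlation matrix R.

Step 1 — column means:
  mean(U) = (8 + 1 + 5 + 1) / 4 = 15/4 = 3.75
  mean(V) = (1 + 2 + 5 + 6) / 4 = 14/4 = 3.5
  mean(W) = (8 + 7 + 4 + 7) / 4 = 26/4 = 6.5

Step 2 — sample variances and covariances s[i,j] = (1/(n-1)) · Σ_k (x_{k,i} - mean_i) · (x_{k,j} - mean_j), with n-1 = 3:
  s[U,U] = ((4.25)·(4.25) + (-2.75)·(-2.75) + (1.25)·(1.25) + (-2.75)·(-2.75)) / 3 = 34.75/3 = 11.5833
  s[U,V] = ((4.25)·(-2.5) + (-2.75)·(-1.5) + (1.25)·(1.5) + (-2.75)·(2.5)) / 3 = -11.5/3 = -3.8333
  s[U,W] = ((4.25)·(1.5) + (-2.75)·(0.5) + (1.25)·(-2.5) + (-2.75)·(0.5)) / 3 = 0.5/3 = 0.1667
  s[V,V] = ((-2.5)·(-2.5) + (-1.5)·(-1.5) + (1.5)·(1.5) + (2.5)·(2.5)) / 3 = 17/3 = 5.6667
  s[V,W] = ((-2.5)·(1.5) + (-1.5)·(0.5) + (1.5)·(-2.5) + (2.5)·(0.5)) / 3 = -7/3 = -2.3333
  s[W,W] = ((1.5)·(1.5) + (0.5)·(0.5) + (-2.5)·(-2.5) + (0.5)·(0.5)) / 3 = 9/3 = 3
  Sample standard deviations s_i = √(s[i,i]):
  s(U) = √(11.5833) = 3.4034
  s(V) = √(5.6667) = 2.3805
  s(W) = √(3) = 1.7321

Step 3 — r_{ij} = s_{ij} / (s_i · s_j):
  r[U,U] = 1 (diagonal).
  r[U,V] = -3.8333 / (3.4034 · 2.3805) = -3.8333 / 8.1018 = -0.4731
  r[U,W] = 0.1667 / (3.4034 · 1.7321) = 0.1667 / 5.8949 = 0.0283
  r[V,V] = 1 (diagonal).
  r[V,W] = -2.3333 / (2.3805 · 1.7321) = -2.3333 / 4.1231 = -0.5659
  r[W,W] = 1 (diagonal).

R is symmetric with unit diagonal. Assembling:

R = [[1, -0.4731, 0.0283],
 [-0.4731, 1, -0.5659],
 [0.0283, -0.5659, 1]]


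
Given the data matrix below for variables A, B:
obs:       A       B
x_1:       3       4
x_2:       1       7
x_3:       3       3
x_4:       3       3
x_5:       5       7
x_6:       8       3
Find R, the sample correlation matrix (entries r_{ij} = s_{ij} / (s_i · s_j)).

Step 1 — column means:
  mean(A) = (3 + 1 + 3 + 3 + 5 + 8) / 6 = 23/6 = 3.8333
  mean(B) = (4 + 7 + 3 + 3 + 7 + 3) / 6 = 27/6 = 4.5

Step 2 — sample variances and covariances s[i,j] = (1/(n-1)) · Σ_k (x_{k,i} - mean_i) · (x_{k,j} - mean_j), with n-1 = 5:
  s[A,A] = ((-0.8333)·(-0.8333) + (-2.8333)·(-2.8333) + (-0.8333)·(-0.8333) + (-0.8333)·(-0.8333) + (1.1667)·(1.1667) + (4.1667)·(4.1667)) / 5 = 28.8333/5 = 5.7667
  s[A,B] = ((-0.8333)·(-0.5) + (-2.8333)·(2.5) + (-0.8333)·(-1.5) + (-0.8333)·(-1.5) + (1.1667)·(2.5) + (4.1667)·(-1.5)) / 5 = -7.5/5 = -1.5
  s[B,B] = ((-0.5)·(-0.5) + (2.5)·(2.5) + (-1.5)·(-1.5) + (-1.5)·(-1.5) + (2.5)·(2.5) + (-1.5)·(-1.5)) / 5 = 19.5/5 = 3.9
  Sample standard deviations s_i = √(s[i,i]):
  s(A) = √(5.7667) = 2.4014
  s(B) = √(3.9) = 1.9748

Step 3 — r_{ij} = s_{ij} / (s_i · s_j):
  r[A,A] = 1 (diagonal).
  r[A,B] = -1.5 / (2.4014 · 1.9748) = -1.5 / 4.7424 = -0.3163
  r[B,B] = 1 (diagonal).

R is symmetric with unit diagonal. Assembling:

R = [[1, -0.3163],
 [-0.3163, 1]]


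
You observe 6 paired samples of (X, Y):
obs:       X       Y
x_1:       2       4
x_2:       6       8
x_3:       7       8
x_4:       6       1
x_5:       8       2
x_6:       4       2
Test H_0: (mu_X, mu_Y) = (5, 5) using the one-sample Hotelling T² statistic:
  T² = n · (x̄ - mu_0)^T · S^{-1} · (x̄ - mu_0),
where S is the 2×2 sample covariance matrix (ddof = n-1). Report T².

Step 1 — sample mean vector:
  mean(X) = (2 + 6 + 7 + 6 + 8 + 4) / 6 = 33/6 = 5.5
  mean(Y) = (4 + 8 + 8 + 1 + 2 + 2) / 6 = 25/6 = 4.1667
  x̄ = (5.5, 4.1667),  deviation x̄ - mu_0 = (5.5, 4.1667) - (5, 5) = (0.5, -0.8333).

Step 2 — sample covariance matrix, S[i,j] = (1/(n-1)) · Σ_k (x_{k,i} - mean_i) · (x_{k,j} - mean_j), divisor n-1 = 5:
  S[X,X] = ((-3.5)·(-3.5) + (0.5)·(0.5) + (1.5)·(1.5) + (0.5)·(0.5) + (2.5)·(2.5) + (-1.5)·(-1.5)) / 5 = 23.5/5 = 4.7
  S[X,Y] = ((-3.5)·(-0.1667) + (0.5)·(3.8333) + (1.5)·(3.8333) + (0.5)·(-3.1667) + (2.5)·(-2.1667) + (-1.5)·(-2.1667)) / 5 = 4.5/5 = 0.9
  S[Y,Y] = ((-0.1667)·(-0.1667) + (3.8333)·(3.8333) + (3.8333)·(3.8333) + (-3.1667)·(-3.1667) + (-2.1667)·(-2.1667) + (-2.1667)·(-2.1667)) / 5 = 48.8333/5 = 9.7667
  S = [[4.7, 0.9],
 [0.9, 9.7667]].

Step 3 — invert S. det(S) = 4.7·9.7667 - (0.9)² = 45.0933.
  S^{-1} = (1/det) · [[d, -b], [-b, a]] = [[0.2166, -0.02],
 [-0.02, 0.1042]].

Step 4 — quadratic form (x̄ - mu_0)^T · S^{-1} · (x̄ - mu_0):
  S^{-1} · (x̄ - mu_0) = (0.1249, -0.0968),
  (x̄ - mu_0)^T · [...] = (0.5)·(0.1249) + (-0.8333)·(-0.0968) = 0.1432.

Step 5 — scale by n: T² = 6 · 0.1432 = 0.859.

T² ≈ 0.859


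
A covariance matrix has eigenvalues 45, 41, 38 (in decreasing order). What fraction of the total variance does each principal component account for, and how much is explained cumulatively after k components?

Step 1 — total variance = trace(Sigma) = Σ λ_i = 45 + 41 + 38 = 124.

Step 2 — fraction explained by component i = λ_i / Σ λ:
  PC1: 45/124 = 0.3629
  PC2: 41/124 = 0.3306
  PC3: 38/124 = 0.3065

Step 3 — cumulative fraction after k components = (λ_1 + ... + λ_k) / Σ λ:
  k = 1: 45/124 = 0.3629
  k = 2: (45 + 41)/124 = 86/124 = 0.6935
  k = 3: (45 + 41 + 38)/124 = 124/124 = 1

Summary (fraction, with percent):

explained: PC1 0.3629 (36.29%), PC2 0.3306 (33.06%), PC3 0.3065 (30.65%);  cumulative: 0.3629, 0.6935, 1


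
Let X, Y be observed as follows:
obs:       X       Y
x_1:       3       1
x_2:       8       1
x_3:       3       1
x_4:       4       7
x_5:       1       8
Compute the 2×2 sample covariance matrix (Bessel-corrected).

Step 1 — column means:
  mean(X) = (3 + 8 + 3 + 4 + 1) / 5 = 19/5 = 3.8
  mean(Y) = (1 + 1 + 1 + 7 + 8) / 5 = 18/5 = 3.6

Step 2 — sample covariance S[i,j] = (1/(n-1)) · Σ_k (x_{k,i} - mean_i) · (x_{k,j} - mean_j), with n-1 = 4.
  S[X,X] = ((-0.8)·(-0.8) + (4.2)·(4.2) + (-0.8)·(-0.8) + (0.2)·(0.2) + (-2.8)·(-2.8)) / 4 = 26.8/4 = 6.7
  S[X,Y] = ((-0.8)·(-2.6) + (4.2)·(-2.6) + (-0.8)·(-2.6) + (0.2)·(3.4) + (-2.8)·(4.4)) / 4 = -18.4/4 = -4.6
  S[Y,Y] = ((-2.6)·(-2.6) + (-2.6)·(-2.6) + (-2.6)·(-2.6) + (3.4)·(3.4) + (4.4)·(4.4)) / 4 = 51.2/4 = 12.8

S is symmetric (S[j,i] = S[i,j]). Assembling:

S = [[6.7, -4.6],
 [-4.6, 12.8]]


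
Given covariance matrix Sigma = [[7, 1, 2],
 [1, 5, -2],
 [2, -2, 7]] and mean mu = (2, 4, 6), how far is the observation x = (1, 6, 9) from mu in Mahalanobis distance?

Step 1 — centre the observation: (x - mu) = (-1, 2, 3).

Step 2 — invert Sigma (cofactor / det for 3×3, or solve directly):
  Sigma^{-1} = [[0.1703, -0.0604, -0.0659],
 [-0.0604, 0.2473, 0.0879],
 [-0.0659, 0.0879, 0.1868]].

Step 3 — form the quadratic (x - mu)^T · Sigma^{-1} · (x - mu):
  Sigma^{-1} · (x - mu) = (-0.489, 0.8187, 0.8022).
  (x - mu)^T · [Sigma^{-1} · (x - mu)] = (-1)·(-0.489) + (2)·(0.8187) + (3)·(0.8022) = 4.533.

Step 4 — take square root: d = √(4.533) ≈ 2.1291.

d(x, mu) = √(4.533) ≈ 2.1291


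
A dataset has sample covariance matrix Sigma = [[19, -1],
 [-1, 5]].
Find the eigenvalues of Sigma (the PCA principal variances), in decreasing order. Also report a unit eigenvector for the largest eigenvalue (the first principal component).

Step 1 — characteristic polynomial of 2×2 Sigma:
  det(Sigma - λI) = λ² - trace · λ + det = 0.
  trace = 19 + 5 = 24, det = 19·5 - (-1)² = 94.
Step 2 — discriminant:
  Δ = trace² - 4·det = 576 - 376 = 200.
Step 3 — eigenvalues:
  λ = (trace ± √Δ)/2 = (24 ± 14.1421)/2,
  λ_1 = 19.0711,  λ_2 = 4.9289.

Step 4 — unit eigenvector for λ_1: solve (Sigma - λ_1 I)v = 0. First row:
  (19 - 19.0711)·v_x + (-1)·v_y = 0, i.e. (-0.0711)·v_x + (-1)·v_y = 0,
  so v ∝ (b, λ_1 - a) = (-1, 0.0711); multiply by -1 so the first entry is positive: u = (1, -0.0711).
  ||u|| = √((1)² + (-0.0711)²) = √(1.0051) ≈ 1.0025,
  v_1 = u/||u|| ≈ (0.9975, -0.0709) (||v_1|| = 1).

λ_1 = 19.0711,  λ_2 = 4.9289;  v_1 ≈ (0.9975, -0.0709)


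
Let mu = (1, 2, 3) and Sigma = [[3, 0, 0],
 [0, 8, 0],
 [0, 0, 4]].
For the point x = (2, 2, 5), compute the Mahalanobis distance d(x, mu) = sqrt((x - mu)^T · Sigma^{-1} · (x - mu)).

Step 1 — centre the observation: (x - mu) = (1, 0, 2).

Step 2 — invert Sigma (cofactor / det for 3×3, or solve directly):
  Sigma^{-1} = [[0.3333, 0, 0],
 [0, 0.125, 0],
 [0, 0, 0.25]].

Step 3 — form the quadratic (x - mu)^T · Sigma^{-1} · (x - mu):
  Sigma^{-1} · (x - mu) = (0.3333, 0, 0.5).
  (x - mu)^T · [Sigma^{-1} · (x - mu)] = (1)·(0.3333) + (0)·(0) + (2)·(0.5) = 1.3333.

Step 4 — take square root: d = √(1.3333) ≈ 1.1547.

d(x, mu) = √(1.3333) ≈ 1.1547


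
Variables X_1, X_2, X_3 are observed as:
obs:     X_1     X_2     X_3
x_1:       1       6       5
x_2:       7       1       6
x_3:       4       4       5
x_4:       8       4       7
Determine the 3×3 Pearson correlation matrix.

Step 1 — column means:
  mean(X_1) = (1 + 7 + 4 + 8) / 4 = 20/4 = 5
  mean(X_2) = (6 + 1 + 4 + 4) / 4 = 15/4 = 3.75
  mean(X_3) = (5 + 6 + 5 + 7) / 4 = 23/4 = 5.75

Step 2 — sample variances and covariances s[i,j] = (1/(n-1)) · Σ_k (x_{k,i} - mean_i) · (x_{k,j} - mean_j), with n-1 = 3:
  s[X_1,X_1] = ((-4)·(-4) + (2)·(2) + (-1)·(-1) + (3)·(3)) / 3 = 30/3 = 10
  s[X_1,X_2] = ((-4)·(2.25) + (2)·(-2.75) + (-1)·(0.25) + (3)·(0.25)) / 3 = -14/3 = -4.6667
  s[X_1,X_3] = ((-4)·(-0.75) + (2)·(0.25) + (-1)·(-0.75) + (3)·(1.25)) / 3 = 8/3 = 2.6667
  s[X_2,X_2] = ((2.25)·(2.25) + (-2.75)·(-2.75) + (0.25)·(0.25) + (0.25)·(0.25)) / 3 = 12.75/3 = 4.25
  s[X_2,X_3] = ((2.25)·(-0.75) + (-2.75)·(0.25) + (0.25)·(-0.75) + (0.25)·(1.25)) / 3 = -2.25/3 = -0.75
  s[X_3,X_3] = ((-0.75)·(-0.75) + (0.25)·(0.25) + (-0.75)·(-0.75) + (1.25)·(1.25)) / 3 = 2.75/3 = 0.9167
  Sample standard deviations s_i = √(s[i,i]):
  s(X_1) = √(10) = 3.1623
  s(X_2) = √(4.25) = 2.0616
  s(X_3) = √(0.9167) = 0.9574

Step 3 — r_{ij} = s_{ij} / (s_i · s_j):
  r[X_1,X_1] = 1 (diagonal).
  r[X_1,X_2] = -4.6667 / (3.1623 · 2.0616) = -4.6667 / 6.5192 = -0.7158
  r[X_1,X_3] = 2.6667 / (3.1623 · 0.9574) = 2.6667 / 3.0277 = 0.8808
  r[X_2,X_2] = 1 (diagonal).
  r[X_2,X_3] = -0.75 / (2.0616 · 0.9574) = -0.75 / 1.9738 = -0.38
  r[X_3,X_3] = 1 (diagonal).

R is symmetric with unit diagonal. Assembling:

R = [[1, -0.7158, 0.8808],
 [-0.7158, 1, -0.38],
 [0.8808, -0.38, 1]]


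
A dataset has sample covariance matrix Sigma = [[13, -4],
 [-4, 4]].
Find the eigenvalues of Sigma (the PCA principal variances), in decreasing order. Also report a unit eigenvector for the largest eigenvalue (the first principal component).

Step 1 — characteristic polynomial of 2×2 Sigma:
  det(Sigma - λI) = λ² - trace · λ + det = 0.
  trace = 13 + 4 = 17, det = 13·4 - (-4)² = 36.
Step 2 — discriminant:
  Δ = trace² - 4·det = 289 - 144 = 145.
Step 3 — eigenvalues:
  λ = (trace ± √Δ)/2 = (17 ± 12.0416)/2,
  λ_1 = 14.5208,  λ_2 = 2.4792.

Step 4 — unit eigenvector for λ_1: solve (Sigma - λ_1 I)v = 0. First row:
  (13 - 14.5208)·v_x + (-4)·v_y = 0, i.e. (-1.5208)·v_x + (-4)·v_y = 0,
  so v ∝ (b, λ_1 - a) = (-4, 1.5208); multiply by -1 so the first entry is positive: u = (4, -1.5208).
  ||u|| = √((4)² + (-1.5208)²) = √(18.3128) ≈ 4.2793,
  v_1 = u/||u|| ≈ (0.9347, -0.3554) (||v_1|| = 1).

λ_1 = 14.5208,  λ_2 = 2.4792;  v_1 ≈ (0.9347, -0.3554)


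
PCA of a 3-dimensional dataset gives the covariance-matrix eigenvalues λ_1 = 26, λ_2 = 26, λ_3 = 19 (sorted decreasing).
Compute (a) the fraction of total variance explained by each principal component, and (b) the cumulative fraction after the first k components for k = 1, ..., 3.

Step 1 — total variance = trace(Sigma) = Σ λ_i = 26 + 26 + 19 = 71.

Step 2 — fraction explained by component i = λ_i / Σ λ:
  PC1: 26/71 = 0.3662
  PC2: 26/71 = 0.3662
  PC3: 19/71 = 0.2676

Step 3 — cumulative fraction after k components = (λ_1 + ... + λ_k) / Σ λ:
  k = 1: 26/71 = 0.3662
  k = 2: (26 + 26)/71 = 52/71 = 0.7324
  k = 3: (26 + 26 + 19)/71 = 71/71 = 1

Summary (fraction, with percent):

explained: PC1 0.3662 (36.62%), PC2 0.3662 (36.62%), PC3 0.2676 (26.76%);  cumulative: 0.3662, 0.7324, 1


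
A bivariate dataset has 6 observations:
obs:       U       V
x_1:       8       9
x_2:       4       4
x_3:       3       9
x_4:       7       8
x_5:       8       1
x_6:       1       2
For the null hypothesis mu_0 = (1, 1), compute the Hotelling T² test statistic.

Step 1 — sample mean vector:
  mean(U) = (8 + 4 + 3 + 7 + 8 + 1) / 6 = 31/6 = 5.1667
  mean(V) = (9 + 4 + 9 + 8 + 1 + 2) / 6 = 33/6 = 5.5
  x̄ = (5.1667, 5.5),  deviation x̄ - mu_0 = (5.1667, 5.5) - (1, 1) = (4.1667, 4.5).

Step 2 — sample covariance matrix, S[i,j] = (1/(n-1)) · Σ_k (x_{k,i} - mean_i) · (x_{k,j} - mean_j), divisor n-1 = 5:
  S[U,U] = ((2.8333)·(2.8333) + (-1.1667)·(-1.1667) + (-2.1667)·(-2.1667) + (1.8333)·(1.8333) + (2.8333)·(2.8333) + (-4.1667)·(-4.1667)) / 5 = 42.8333/5 = 8.5667
  S[U,V] = ((2.8333)·(3.5) + (-1.1667)·(-1.5) + (-2.1667)·(3.5) + (1.8333)·(2.5) + (2.8333)·(-4.5) + (-4.1667)·(-3.5)) / 5 = 10.5/5 = 2.1
  S[V,V] = ((3.5)·(3.5) + (-1.5)·(-1.5) + (3.5)·(3.5) + (2.5)·(2.5) + (-4.5)·(-4.5) + (-3.5)·(-3.5)) / 5 = 65.5/5 = 13.1
  S = [[8.5667, 2.1],
 [2.1, 13.1]].

Step 3 — invert S. det(S) = 8.5667·13.1 - (2.1)² = 107.8133.
  S^{-1} = (1/det) · [[d, -b], [-b, a]] = [[0.1215, -0.0195],
 [-0.0195, 0.0795]].

Step 4 — quadratic form (x̄ - mu_0)^T · S^{-1} · (x̄ - mu_0):
  S^{-1} · (x̄ - mu_0) = (0.4186, 0.2764),
  (x̄ - mu_0)^T · [...] = (4.1667)·(0.4186) + (4.5)·(0.2764) = 2.9881.

Step 5 — scale by n: T² = 6 · 2.9881 = 17.9285.

T² ≈ 17.9285


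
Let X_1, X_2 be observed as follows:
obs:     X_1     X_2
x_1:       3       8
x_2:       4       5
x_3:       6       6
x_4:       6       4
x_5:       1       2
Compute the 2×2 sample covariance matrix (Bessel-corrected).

Step 1 — column means:
  mean(X_1) = (3 + 4 + 6 + 6 + 1) / 5 = 20/5 = 4
  mean(X_2) = (8 + 5 + 6 + 4 + 2) / 5 = 25/5 = 5

Step 2 — sample covariance S[i,j] = (1/(n-1)) · Σ_k (x_{k,i} - mean_i) · (x_{k,j} - mean_j), with n-1 = 4.
  S[X_1,X_1] = ((-1)·(-1) + (0)·(0) + (2)·(2) + (2)·(2) + (-3)·(-3)) / 4 = 18/4 = 4.5
  S[X_1,X_2] = ((-1)·(3) + (0)·(0) + (2)·(1) + (2)·(-1) + (-3)·(-3)) / 4 = 6/4 = 1.5
  S[X_2,X_2] = ((3)·(3) + (0)·(0) + (1)·(1) + (-1)·(-1) + (-3)·(-3)) / 4 = 20/4 = 5

S is symmetric (S[j,i] = S[i,j]). Assembling:

S = [[4.5, 1.5],
 [1.5, 5]]


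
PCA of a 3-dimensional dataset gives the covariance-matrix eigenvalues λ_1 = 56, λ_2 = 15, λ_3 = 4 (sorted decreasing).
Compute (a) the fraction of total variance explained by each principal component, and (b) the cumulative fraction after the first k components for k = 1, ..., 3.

Step 1 — total variance = trace(Sigma) = Σ λ_i = 56 + 15 + 4 = 75.

Step 2 — fraction explained by component i = λ_i / Σ λ:
  PC1: 56/75 = 0.7467
  PC2: 15/75 = 0.2
  PC3: 4/75 = 0.0533

Step 3 — cumulative fraction after k components = (λ_1 + ... + λ_k) / Σ λ:
  k = 1: 56/75 = 0.7467
  k = 2: (56 + 15)/75 = 71/75 = 0.9467
  k = 3: (56 + 15 + 4)/75 = 75/75 = 1

Summary (fraction, with percent):

explained: PC1 0.7467 (74.67%), PC2 0.2 (20%), PC3 0.0533 (5.33%);  cumulative: 0.7467, 0.9467, 1


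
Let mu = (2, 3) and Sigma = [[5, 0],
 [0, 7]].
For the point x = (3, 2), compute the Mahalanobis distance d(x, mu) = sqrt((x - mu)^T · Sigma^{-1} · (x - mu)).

Step 1 — centre the observation: (x - mu) = (1, -1).

Step 2 — invert Sigma. det(Sigma) = 5·7 - (0)² = 35.
  Sigma^{-1} = (1/det) · [[d, -b], [-b, a]] = [[0.2, 0],
 [0, 0.1429]].

Step 3 — form the quadratic (x - mu)^T · Sigma^{-1} · (x - mu):
  Sigma^{-1} · (x - mu) = (0.2, -0.1429).
  (x - mu)^T · [Sigma^{-1} · (x - mu)] = (1)·(0.2) + (-1)·(-0.1429) = 0.3429.

Step 4 — take square root: d = √(0.3429) ≈ 0.5855.

d(x, mu) = √(0.3429) ≈ 0.5855


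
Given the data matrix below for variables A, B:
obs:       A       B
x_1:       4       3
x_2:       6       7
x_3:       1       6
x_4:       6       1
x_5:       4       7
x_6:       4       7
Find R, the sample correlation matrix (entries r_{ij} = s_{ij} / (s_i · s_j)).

Step 1 — column means:
  mean(A) = (4 + 6 + 1 + 6 + 4 + 4) / 6 = 25/6 = 4.1667
  mean(B) = (3 + 7 + 6 + 1 + 7 + 7) / 6 = 31/6 = 5.1667

Step 2 — sample variances and covariances s[i,j] = (1/(n-1)) · Σ_k (x_{k,i} - mean_i) · (x_{k,j} - mean_j), with n-1 = 5:
  s[A,A] = ((-0.1667)·(-0.1667) + (1.8333)·(1.8333) + (-3.1667)·(-3.1667) + (1.8333)·(1.8333) + (-0.1667)·(-0.1667) + (-0.1667)·(-0.1667)) / 5 = 16.8333/5 = 3.3667
  s[A,B] = ((-0.1667)·(-2.1667) + (1.8333)·(1.8333) + (-3.1667)·(0.8333) + (1.8333)·(-4.1667) + (-0.1667)·(1.8333) + (-0.1667)·(1.8333)) / 5 = -7.1667/5 = -1.4333
  s[B,B] = ((-2.1667)·(-2.1667) + (1.8333)·(1.8333) + (0.8333)·(0.8333) + (-4.1667)·(-4.1667) + (1.8333)·(1.8333) + (1.8333)·(1.8333)) / 5 = 32.8333/5 = 6.5667
  Sample standard deviations s_i = √(s[i,i]):
  s(A) = √(3.3667) = 1.8348
  s(B) = √(6.5667) = 2.5626

Step 3 — r_{ij} = s_{ij} / (s_i · s_j):
  r[A,A] = 1 (diagonal).
  r[A,B] = -1.4333 / (1.8348 · 2.5626) = -1.4333 / 4.7019 = -0.3048
  r[B,B] = 1 (diagonal).

R is symmetric with unit diagonal. Assembling:

R = [[1, -0.3048],
 [-0.3048, 1]]


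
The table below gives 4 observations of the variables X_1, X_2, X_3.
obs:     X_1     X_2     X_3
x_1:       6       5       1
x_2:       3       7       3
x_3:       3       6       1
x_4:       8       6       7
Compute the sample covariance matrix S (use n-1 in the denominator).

Step 1 — column means:
  mean(X_1) = (6 + 3 + 3 + 8) / 4 = 20/4 = 5
  mean(X_2) = (5 + 7 + 6 + 6) / 4 = 24/4 = 6
  mean(X_3) = (1 + 3 + 1 + 7) / 4 = 12/4 = 3

Step 2 — sample covariance S[i,j] = (1/(n-1)) · Σ_k (x_{k,i} - mean_i) · (x_{k,j} - mean_j), with n-1 = 3.
  S[X_1,X_1] = ((1)·(1) + (-2)·(-2) + (-2)·(-2) + (3)·(3)) / 3 = 18/3 = 6
  S[X_1,X_2] = ((1)·(-1) + (-2)·(1) + (-2)·(0) + (3)·(0)) / 3 = -3/3 = -1
  S[X_1,X_3] = ((1)·(-2) + (-2)·(0) + (-2)·(-2) + (3)·(4)) / 3 = 14/3 = 4.6667
  S[X_2,X_2] = ((-1)·(-1) + (1)·(1) + (0)·(0) + (0)·(0)) / 3 = 2/3 = 0.6667
  S[X_2,X_3] = ((-1)·(-2) + (1)·(0) + (0)·(-2) + (0)·(4)) / 3 = 2/3 = 0.6667
  S[X_3,X_3] = ((-2)·(-2) + (0)·(0) + (-2)·(-2) + (4)·(4)) / 3 = 24/3 = 8

S is symmetric (S[j,i] = S[i,j]). Assembling:

S = [[6, -1, 4.6667],
 [-1, 0.6667, 0.6667],
 [4.6667, 0.6667, 8]]


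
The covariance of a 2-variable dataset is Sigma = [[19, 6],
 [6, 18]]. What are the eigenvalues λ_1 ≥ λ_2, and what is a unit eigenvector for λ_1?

Step 1 — characteristic polynomial of 2×2 Sigma:
  det(Sigma - λI) = λ² - trace · λ + det = 0.
  trace = 19 + 18 = 37, det = 19·18 - (6)² = 306.
Step 2 — discriminant:
  Δ = trace² - 4·det = 1369 - 1224 = 145.
Step 3 — eigenvalues:
  λ = (trace ± √Δ)/2 = (37 ± 12.0416)/2,
  λ_1 = 24.5208,  λ_2 = 12.4792.

Step 4 — unit eigenvector for λ_1: solve (Sigma - λ_1 I)v = 0. First row:
  (19 - 24.5208)·v_x + (6)·v_y = 0, i.e. (-5.5208)·v_x + (6)·v_y = 0,
  so v ∝ (b, λ_1 - a) = (6, 5.5208) = u.
  ||u|| = √((6)² + (5.5208)²) = √(66.4792) ≈ 8.1535,
  v_1 = u/||u|| ≈ (0.7359, 0.6771) (||v_1|| = 1).

λ_1 = 24.5208,  λ_2 = 12.4792;  v_1 ≈ (0.7359, 0.6771)


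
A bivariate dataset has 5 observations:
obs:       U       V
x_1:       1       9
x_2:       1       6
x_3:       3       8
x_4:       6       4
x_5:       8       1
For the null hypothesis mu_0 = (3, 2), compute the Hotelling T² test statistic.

Step 1 — sample mean vector:
  mean(U) = (1 + 1 + 3 + 6 + 8) / 5 = 19/5 = 3.8
  mean(V) = (9 + 6 + 8 + 4 + 1) / 5 = 28/5 = 5.6
  x̄ = (3.8, 5.6),  deviation x̄ - mu_0 = (3.8, 5.6) - (3, 2) = (0.8, 3.6).

Step 2 — sample covariance matrix, S[i,j] = (1/(n-1)) · Σ_k (x_{k,i} - mean_i) · (x_{k,j} - mean_j), divisor n-1 = 4:
  S[U,U] = ((-2.8)·(-2.8) + (-2.8)·(-2.8) + (-0.8)·(-0.8) + (2.2)·(2.2) + (4.2)·(4.2)) / 4 = 38.8/4 = 9.7
  S[U,V] = ((-2.8)·(3.4) + (-2.8)·(0.4) + (-0.8)·(2.4) + (2.2)·(-1.6) + (4.2)·(-4.6)) / 4 = -35.4/4 = -8.85
  S[V,V] = ((3.4)·(3.4) + (0.4)·(0.4) + (2.4)·(2.4) + (-1.6)·(-1.6) + (-4.6)·(-4.6)) / 4 = 41.2/4 = 10.3
  S = [[9.7, -8.85],
 [-8.85, 10.3]].

Step 3 — invert S. det(S) = 9.7·10.3 - (-8.85)² = 21.5875.
  S^{-1} = (1/det) · [[d, -b], [-b, a]] = [[0.4771, 0.41],
 [0.41, 0.4493]].

Step 4 — quadratic form (x̄ - mu_0)^T · S^{-1} · (x̄ - mu_0):
  S^{-1} · (x̄ - mu_0) = (1.8576, 1.9456),
  (x̄ - mu_0)^T · [...] = (0.8)·(1.8576) + (3.6)·(1.9456) = 8.4901.

Step 5 — scale by n: T² = 5 · 8.4901 = 42.4505.

T² ≈ 42.4505


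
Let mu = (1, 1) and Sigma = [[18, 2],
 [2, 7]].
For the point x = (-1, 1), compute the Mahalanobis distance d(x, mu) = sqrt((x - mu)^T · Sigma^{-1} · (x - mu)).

Step 1 — centre the observation: (x - mu) = (-2, 0).

Step 2 — invert Sigma. det(Sigma) = 18·7 - (2)² = 122.
  Sigma^{-1} = (1/det) · [[d, -b], [-b, a]] = [[0.0574, -0.0164],
 [-0.0164, 0.1475]].

Step 3 — form the quadratic (x - mu)^T · Sigma^{-1} · (x - mu):
  Sigma^{-1} · (x - mu) = (-0.1148, 0.0328).
  (x - mu)^T · [Sigma^{-1} · (x - mu)] = (-2)·(-0.1148) + (0)·(0.0328) = 0.2295.

Step 4 — take square root: d = √(0.2295) ≈ 0.4791.

d(x, mu) = √(0.2295) ≈ 0.4791


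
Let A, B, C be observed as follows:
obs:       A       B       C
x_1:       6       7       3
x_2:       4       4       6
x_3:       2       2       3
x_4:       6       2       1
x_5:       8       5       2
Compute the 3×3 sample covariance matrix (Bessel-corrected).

Step 1 — column means:
  mean(A) = (6 + 4 + 2 + 6 + 8) / 5 = 26/5 = 5.2
  mean(B) = (7 + 4 + 2 + 2 + 5) / 5 = 20/5 = 4
  mean(C) = (3 + 6 + 3 + 1 + 2) / 5 = 15/5 = 3

Step 2 — sample covariance S[i,j] = (1/(n-1)) · Σ_k (x_{k,i} - mean_i) · (x_{k,j} - mean_j), with n-1 = 4.
  S[A,A] = ((0.8)·(0.8) + (-1.2)·(-1.2) + (-3.2)·(-3.2) + (0.8)·(0.8) + (2.8)·(2.8)) / 4 = 20.8/4 = 5.2
  S[A,B] = ((0.8)·(3) + (-1.2)·(0) + (-3.2)·(-2) + (0.8)·(-2) + (2.8)·(1)) / 4 = 10/4 = 2.5
  S[A,C] = ((0.8)·(0) + (-1.2)·(3) + (-3.2)·(0) + (0.8)·(-2) + (2.8)·(-1)) / 4 = -8/4 = -2
  S[B,B] = ((3)·(3) + (0)·(0) + (-2)·(-2) + (-2)·(-2) + (1)·(1)) / 4 = 18/4 = 4.5
  S[B,C] = ((3)·(0) + (0)·(3) + (-2)·(0) + (-2)·(-2) + (1)·(-1)) / 4 = 3/4 = 0.75
  S[C,C] = ((0)·(0) + (3)·(3) + (0)·(0) + (-2)·(-2) + (-1)·(-1)) / 4 = 14/4 = 3.5

S is symmetric (S[j,i] = S[i,j]). Assembling:

S = [[5.2, 2.5, -2],
 [2.5, 4.5, 0.75],
 [-2, 0.75, 3.5]]


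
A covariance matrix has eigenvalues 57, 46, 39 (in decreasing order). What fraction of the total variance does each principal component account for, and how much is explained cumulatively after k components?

Step 1 — total variance = trace(Sigma) = Σ λ_i = 57 + 46 + 39 = 142.

Step 2 — fraction explained by component i = λ_i / Σ λ:
  PC1: 57/142 = 0.4014
  PC2: 46/142 = 0.3239
  PC3: 39/142 = 0.2746

Step 3 — cumulative fraction after k components = (λ_1 + ... + λ_k) / Σ λ:
  k = 1: 57/142 = 0.4014
  k = 2: (57 + 46)/142 = 103/142 = 0.7254
  k = 3: (57 + 46 + 39)/142 = 142/142 = 1

Summary (fraction, with percent):

explained: PC1 0.4014 (40.14%), PC2 0.3239 (32.39%), PC3 0.2746 (27.46%);  cumulative: 0.4014, 0.7254, 1


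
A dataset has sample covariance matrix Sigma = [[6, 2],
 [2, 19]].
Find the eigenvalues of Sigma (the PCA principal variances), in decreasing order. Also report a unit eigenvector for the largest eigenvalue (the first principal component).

Step 1 — characteristic polynomial of 2×2 Sigma:
  det(Sigma - λI) = λ² - trace · λ + det = 0.
  trace = 6 + 19 = 25, det = 6·19 - (2)² = 110.
Step 2 — discriminant:
  Δ = trace² - 4·det = 625 - 440 = 185.
Step 3 — eigenvalues:
  λ = (trace ± √Δ)/2 = (25 ± 13.6015)/2,
  λ_1 = 19.3007,  λ_2 = 5.6993.

Step 4 — unit eigenvector for λ_1: solve (Sigma - λ_1 I)v = 0. First row:
  (6 - 19.3007)·v_x + (2)·v_y = 0, i.e. (-13.3007)·v_x + (2)·v_y = 0,
  so v ∝ (b, λ_1 - a) = (2, 13.3007) = u.
  ||u|| = √((2)² + (13.3007)²) = √(180.9096) ≈ 13.4503,
  v_1 = u/||u|| ≈ (0.1487, 0.9889) (||v_1|| = 1).

λ_1 = 19.3007,  λ_2 = 5.6993;  v_1 ≈ (0.1487, 0.9889)


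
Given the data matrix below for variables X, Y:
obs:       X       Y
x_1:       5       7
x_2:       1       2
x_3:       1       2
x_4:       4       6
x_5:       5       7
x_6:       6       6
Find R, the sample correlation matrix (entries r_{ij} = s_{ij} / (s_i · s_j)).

Step 1 — column means:
  mean(X) = (5 + 1 + 1 + 4 + 5 + 6) / 6 = 22/6 = 3.6667
  mean(Y) = (7 + 2 + 2 + 6 + 7 + 6) / 6 = 30/6 = 5

Step 2 — sample variances and covariances s[i,j] = (1/(n-1)) · Σ_k (x_{k,i} - mean_i) · (x_{k,j} - mean_j), with n-1 = 5:
  s[X,X] = ((1.3333)·(1.3333) + (-2.6667)·(-2.6667) + (-2.6667)·(-2.6667) + (0.3333)·(0.3333) + (1.3333)·(1.3333) + (2.3333)·(2.3333)) / 5 = 23.3333/5 = 4.6667
  s[X,Y] = ((1.3333)·(2) + (-2.6667)·(-3) + (-2.6667)·(-3) + (0.3333)·(1) + (1.3333)·(2) + (2.3333)·(1)) / 5 = 24/5 = 4.8
  s[Y,Y] = ((2)·(2) + (-3)·(-3) + (-3)·(-3) + (1)·(1) + (2)·(2) + (1)·(1)) / 5 = 28/5 = 5.6
  Sample standard deviations s_i = √(s[i,i]):
  s(X) = √(4.6667) = 2.1602
  s(Y) = √(5.6) = 2.3664

Step 3 — r_{ij} = s_{ij} / (s_i · s_j):
  r[X,X] = 1 (diagonal).
  r[X,Y] = 4.8 / (2.1602 · 2.3664) = 4.8 / 5.1121 = 0.939
  r[Y,Y] = 1 (diagonal).

R is symmetric with unit diagonal. Assembling:

R = [[1, 0.939],
 [0.939, 1]]


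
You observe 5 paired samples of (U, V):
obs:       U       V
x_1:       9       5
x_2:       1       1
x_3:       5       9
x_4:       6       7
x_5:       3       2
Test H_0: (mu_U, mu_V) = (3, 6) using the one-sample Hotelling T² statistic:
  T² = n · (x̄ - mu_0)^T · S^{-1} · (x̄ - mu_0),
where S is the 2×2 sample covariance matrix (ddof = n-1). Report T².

Step 1 — sample mean vector:
  mean(U) = (9 + 1 + 5 + 6 + 3) / 5 = 24/5 = 4.8
  mean(V) = (5 + 1 + 9 + 7 + 2) / 5 = 24/5 = 4.8
  x̄ = (4.8, 4.8),  deviation x̄ - mu_0 = (4.8, 4.8) - (3, 6) = (1.8, -1.2).

Step 2 — sample covariance matrix, S[i,j] = (1/(n-1)) · Σ_k (x_{k,i} - mean_i) · (x_{k,j} - mean_j), divisor n-1 = 4:
  S[U,U] = ((4.2)·(4.2) + (-3.8)·(-3.8) + (0.2)·(0.2) + (1.2)·(1.2) + (-1.8)·(-1.8)) / 4 = 36.8/4 = 9.2
  S[U,V] = ((4.2)·(0.2) + (-3.8)·(-3.8) + (0.2)·(4.2) + (1.2)·(2.2) + (-1.8)·(-2.8)) / 4 = 23.8/4 = 5.95
  S[V,V] = ((0.2)·(0.2) + (-3.8)·(-3.8) + (4.2)·(4.2) + (2.2)·(2.2) + (-2.8)·(-2.8)) / 4 = 44.8/4 = 11.2
  S = [[9.2, 5.95],
 [5.95, 11.2]].

Step 3 — invert S. det(S) = 9.2·11.2 - (5.95)² = 67.6375.
  S^{-1} = (1/det) · [[d, -b], [-b, a]] = [[0.1656, -0.088],
 [-0.088, 0.136]].

Step 4 — quadratic form (x̄ - mu_0)^T · S^{-1} · (x̄ - mu_0):
  S^{-1} · (x̄ - mu_0) = (0.4036, -0.3216),
  (x̄ - mu_0)^T · [...] = (1.8)·(0.4036) + (-1.2)·(-0.3216) = 1.1124.

Step 5 — scale by n: T² = 5 · 1.1124 = 5.562.

T² ≈ 5.562


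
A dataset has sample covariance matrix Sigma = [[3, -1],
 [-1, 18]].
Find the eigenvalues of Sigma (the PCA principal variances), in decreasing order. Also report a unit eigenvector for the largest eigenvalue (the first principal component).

Step 1 — characteristic polynomial of 2×2 Sigma:
  det(Sigma - λI) = λ² - trace · λ + det = 0.
  trace = 3 + 18 = 21, det = 3·18 - (-1)² = 53.
Step 2 — discriminant:
  Δ = trace² - 4·det = 441 - 212 = 229.
Step 3 — eigenvalues:
  λ = (trace ± √Δ)/2 = (21 ± 15.1327)/2,
  λ_1 = 18.0664,  λ_2 = 2.9336.

Step 4 — unit eigenvector for λ_1: solve (Sigma - λ_1 I)v = 0. First row:
  (3 - 18.0664)·v_x + (-1)·v_y = 0, i.e. (-15.0664)·v_x + (-1)·v_y = 0,
  so v ∝ (b, λ_1 - a) = (-1, 15.0664); multiply by -1 so the first entry is positive: u = (1, -15.0664).
  ||u|| = √((1)² + (-15.0664)²) = √(227.9956) ≈ 15.0995,
  v_1 = u/||u|| ≈ (0.0662, -0.9978) (||v_1|| = 1).

λ_1 = 18.0664,  λ_2 = 2.9336;  v_1 ≈ (0.0662, -0.9978)


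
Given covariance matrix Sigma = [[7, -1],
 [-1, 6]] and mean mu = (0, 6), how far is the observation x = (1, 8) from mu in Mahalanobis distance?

Step 1 — centre the observation: (x - mu) = (1, 2).

Step 2 — invert Sigma. det(Sigma) = 7·6 - (-1)² = 41.
  Sigma^{-1} = (1/det) · [[d, -b], [-b, a]] = [[0.1463, 0.0244],
 [0.0244, 0.1707]].

Step 3 — form the quadratic (x - mu)^T · Sigma^{-1} · (x - mu):
  Sigma^{-1} · (x - mu) = (0.1951, 0.3659).
  (x - mu)^T · [Sigma^{-1} · (x - mu)] = (1)·(0.1951) + (2)·(0.3659) = 0.9268.

Step 4 — take square root: d = √(0.9268) ≈ 0.9627.

d(x, mu) = √(0.9268) ≈ 0.9627


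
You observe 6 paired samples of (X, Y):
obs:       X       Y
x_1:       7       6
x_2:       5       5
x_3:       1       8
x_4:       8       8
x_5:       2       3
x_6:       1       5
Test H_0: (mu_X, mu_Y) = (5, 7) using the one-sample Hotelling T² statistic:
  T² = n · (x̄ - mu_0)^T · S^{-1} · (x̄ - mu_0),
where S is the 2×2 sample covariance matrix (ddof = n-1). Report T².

Step 1 — sample mean vector:
  mean(X) = (7 + 5 + 1 + 8 + 2 + 1) / 6 = 24/6 = 4
  mean(Y) = (6 + 5 + 8 + 8 + 3 + 5) / 6 = 35/6 = 5.8333
  x̄ = (4, 5.8333),  deviation x̄ - mu_0 = (4, 5.8333) - (5, 7) = (-1, -1.1667).

Step 2 — sample covariance matrix, S[i,j] = (1/(n-1)) · Σ_k (x_{k,i} - mean_i) · (x_{k,j} - mean_j), divisor n-1 = 5:
  S[X,X] = ((3)·(3) + (1)·(1) + (-3)·(-3) + (4)·(4) + (-2)·(-2) + (-3)·(-3)) / 5 = 48/5 = 9.6
  S[X,Y] = ((3)·(0.1667) + (1)·(-0.8333) + (-3)·(2.1667) + (4)·(2.1667) + (-2)·(-2.8333) + (-3)·(-0.8333)) / 5 = 10/5 = 2
  S[Y,Y] = ((0.1667)·(0.1667) + (-0.8333)·(-0.8333) + (2.1667)·(2.1667) + (2.1667)·(2.1667) + (-2.8333)·(-2.8333) + (-0.8333)·(-0.8333)) / 5 = 18.8333/5 = 3.7667
  S = [[9.6, 2],
 [2, 3.7667]].

Step 3 — invert S. det(S) = 9.6·3.7667 - (2)² = 32.16.
  S^{-1} = (1/det) · [[d, -b], [-b, a]] = [[0.1171, -0.0622],
 [-0.0622, 0.2985]].

Step 4 — quadratic form (x̄ - mu_0)^T · S^{-1} · (x̄ - mu_0):
  S^{-1} · (x̄ - mu_0) = (-0.0446, -0.2861),
  (x̄ - mu_0)^T · [...] = (-1)·(-0.0446) + (-1.1667)·(-0.2861) = 0.3783.

Step 5 — scale by n: T² = 6 · 0.3783 = 2.2699.

T² ≈ 2.2699


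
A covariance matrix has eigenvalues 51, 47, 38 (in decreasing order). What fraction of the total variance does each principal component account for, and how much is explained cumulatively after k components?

Step 1 — total variance = trace(Sigma) = Σ λ_i = 51 + 47 + 38 = 136.

Step 2 — fraction explained by component i = λ_i / Σ λ:
  PC1: 51/136 = 0.375
  PC2: 47/136 = 0.3456
  PC3: 38/136 = 0.2794

Step 3 — cumulative fraction after k components = (λ_1 + ... + λ_k) / Σ λ:
  k = 1: 51/136 = 0.375
  k = 2: (51 + 47)/136 = 98/136 = 0.7206
  k = 3: (51 + 47 + 38)/136 = 136/136 = 1

Summary (fraction, with percent):

explained: PC1 0.375 (37.5%), PC2 0.3456 (34.56%), PC3 0.2794 (27.94%);  cumulative: 0.375, 0.7206, 1


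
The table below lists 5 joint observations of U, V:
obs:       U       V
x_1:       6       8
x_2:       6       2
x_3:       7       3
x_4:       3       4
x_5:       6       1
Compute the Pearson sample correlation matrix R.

Step 1 — column means:
  mean(U) = (6 + 6 + 7 + 3 + 6) / 5 = 28/5 = 5.6
  mean(V) = (8 + 2 + 3 + 4 + 1) / 5 = 18/5 = 3.6

Step 2 — sample variances and covariances s[i,j] = (1/(n-1)) · Σ_k (x_{k,i} - mean_i) · (x_{k,j} - mean_j), with n-1 = 4:
  s[U,U] = ((0.4)·(0.4) + (0.4)·(0.4) + (1.4)·(1.4) + (-2.6)·(-2.6) + (0.4)·(0.4)) / 4 = 9.2/4 = 2.3
  s[U,V] = ((0.4)·(4.4) + (0.4)·(-1.6) + (1.4)·(-0.6) + (-2.6)·(0.4) + (0.4)·(-2.6)) / 4 = -1.8/4 = -0.45
  s[V,V] = ((4.4)·(4.4) + (-1.6)·(-1.6) + (-0.6)·(-0.6) + (0.4)·(0.4) + (-2.6)·(-2.6)) / 4 = 29.2/4 = 7.3
  Sample standard deviations s_i = √(s[i,i]):
  s(U) = √(2.3) = 1.5166
  s(V) = √(7.3) = 2.7019

Step 3 — r_{ij} = s_{ij} / (s_i · s_j):
  r[U,U] = 1 (diagonal).
  r[U,V] = -0.45 / (1.5166 · 2.7019) = -0.45 / 4.0976 = -0.1098
  r[V,V] = 1 (diagonal).

R is symmetric with unit diagonal. Assembling:

R = [[1, -0.1098],
 [-0.1098, 1]]


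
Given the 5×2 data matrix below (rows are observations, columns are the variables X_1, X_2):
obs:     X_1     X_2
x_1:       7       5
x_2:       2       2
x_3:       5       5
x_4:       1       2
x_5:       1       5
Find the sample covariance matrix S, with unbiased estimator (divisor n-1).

Step 1 — column means:
  mean(X_1) = (7 + 2 + 5 + 1 + 1) / 5 = 16/5 = 3.2
  mean(X_2) = (5 + 2 + 5 + 2 + 5) / 5 = 19/5 = 3.8

Step 2 — sample covariance S[i,j] = (1/(n-1)) · Σ_k (x_{k,i} - mean_i) · (x_{k,j} - mean_j), with n-1 = 4.
  S[X_1,X_1] = ((3.8)·(3.8) + (-1.2)·(-1.2) + (1.8)·(1.8) + (-2.2)·(-2.2) + (-2.2)·(-2.2)) / 4 = 28.8/4 = 7.2
  S[X_1,X_2] = ((3.8)·(1.2) + (-1.2)·(-1.8) + (1.8)·(1.2) + (-2.2)·(-1.8) + (-2.2)·(1.2)) / 4 = 10.2/4 = 2.55
  S[X_2,X_2] = ((1.2)·(1.2) + (-1.8)·(-1.8) + (1.2)·(1.2) + (-1.8)·(-1.8) + (1.2)·(1.2)) / 4 = 10.8/4 = 2.7

S is symmetric (S[j,i] = S[i,j]). Assembling:

S = [[7.2, 2.55],
 [2.55, 2.7]]


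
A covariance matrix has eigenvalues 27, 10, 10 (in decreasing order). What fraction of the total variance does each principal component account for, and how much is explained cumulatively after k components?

Step 1 — total variance = trace(Sigma) = Σ λ_i = 27 + 10 + 10 = 47.

Step 2 — fraction explained by component i = λ_i / Σ λ:
  PC1: 27/47 = 0.5745
  PC2: 10/47 = 0.2128
  PC3: 10/47 = 0.2128

Step 3 — cumulative fraction after k components = (λ_1 + ... + λ_k) / Σ λ:
  k = 1: 27/47 = 0.5745
  k = 2: (27 + 10)/47 = 37/47 = 0.7872
  k = 3: (27 + 10 + 10)/47 = 47/47 = 1

Summary (fraction, with percent):

explained: PC1 0.5745 (57.45%), PC2 0.2128 (21.28%), PC3 0.2128 (21.28%);  cumulative: 0.5745, 0.7872, 1


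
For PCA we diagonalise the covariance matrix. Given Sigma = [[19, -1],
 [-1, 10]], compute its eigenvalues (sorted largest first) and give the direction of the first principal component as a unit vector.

Step 1 — characteristic polynomial of 2×2 Sigma:
  det(Sigma - λI) = λ² - trace · λ + det = 0.
  trace = 19 + 10 = 29, det = 19·10 - (-1)² = 189.
Step 2 — discriminant:
  Δ = trace² - 4·det = 841 - 756 = 85.
Step 3 — eigenvalues:
  λ = (trace ± √Δ)/2 = (29 ± 9.2195)/2,
  λ_1 = 19.1098,  λ_2 = 9.8902.

Step 4 — unit eigenvector for λ_1: solve (Sigma - λ_1 I)v = 0. First row:
  (19 - 19.1098)·v_x + (-1)·v_y = 0, i.e. (-0.1098)·v_x + (-1)·v_y = 0,
  so v ∝ (b, λ_1 - a) = (-1, 0.1098); multiply by -1 so the first entry is positive: u = (1, -0.1098).
  ||u|| = √((1)² + (-0.1098)²) = √(1.012) ≈ 1.006,
  v_1 = u/||u|| ≈ (0.994, -0.1091) (||v_1|| = 1).

λ_1 = 19.1098,  λ_2 = 9.8902;  v_1 ≈ (0.994, -0.1091)


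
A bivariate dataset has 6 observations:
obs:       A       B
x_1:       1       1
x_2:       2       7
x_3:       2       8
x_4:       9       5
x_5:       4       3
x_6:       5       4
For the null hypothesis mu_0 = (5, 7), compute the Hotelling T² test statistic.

Step 1 — sample mean vector:
  mean(A) = (1 + 2 + 2 + 9 + 4 + 5) / 6 = 23/6 = 3.8333
  mean(B) = (1 + 7 + 8 + 5 + 3 + 4) / 6 = 28/6 = 4.6667
  x̄ = (3.8333, 4.6667),  deviation x̄ - mu_0 = (3.8333, 4.6667) - (5, 7) = (-1.1667, -2.3333).

Step 2 — sample covariance matrix, S[i,j] = (1/(n-1)) · Σ_k (x_{k,i} - mean_i) · (x_{k,j} - mean_j), divisor n-1 = 5:
  S[A,A] = ((-2.8333)·(-2.8333) + (-1.8333)·(-1.8333) + (-1.8333)·(-1.8333) + (5.1667)·(5.1667) + (0.1667)·(0.1667) + (1.1667)·(1.1667)) / 5 = 42.8333/5 = 8.5667
  S[A,B] = ((-2.8333)·(-3.6667) + (-1.8333)·(2.3333) + (-1.8333)·(3.3333) + (5.1667)·(0.3333) + (0.1667)·(-1.6667) + (1.1667)·(-0.6667)) / 5 = 0.6667/5 = 0.1333
  S[B,B] = ((-3.6667)·(-3.6667) + (2.3333)·(2.3333) + (3.3333)·(3.3333) + (0.3333)·(0.3333) + (-1.6667)·(-1.6667) + (-0.6667)·(-0.6667)) / 5 = 33.3333/5 = 6.6667
  S = [[8.5667, 0.1333],
 [0.1333, 6.6667]].

Step 3 — invert S. det(S) = 8.5667·6.6667 - (0.1333)² = 57.0933.
  S^{-1} = (1/det) · [[d, -b], [-b, a]] = [[0.1168, -0.0023],
 [-0.0023, 0.15]].

Step 4 — quadratic form (x̄ - mu_0)^T · S^{-1} · (x̄ - mu_0):
  S^{-1} · (x̄ - mu_0) = (-0.1308, -0.3474),
  (x̄ - mu_0)^T · [...] = (-1.1667)·(-0.1308) + (-2.3333)·(-0.3474) = 0.9631.

Step 5 — scale by n: T² = 6 · 0.9631 = 5.7788.

T² ≈ 5.7788


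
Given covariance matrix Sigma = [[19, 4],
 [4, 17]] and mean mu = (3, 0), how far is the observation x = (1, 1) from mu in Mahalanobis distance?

Step 1 — centre the observation: (x - mu) = (-2, 1).

Step 2 — invert Sigma. det(Sigma) = 19·17 - (4)² = 307.
  Sigma^{-1} = (1/det) · [[d, -b], [-b, a]] = [[0.0554, -0.013],
 [-0.013, 0.0619]].

Step 3 — form the quadratic (x - mu)^T · Sigma^{-1} · (x - mu):
  Sigma^{-1} · (x - mu) = (-0.1238, 0.0879).
  (x - mu)^T · [Sigma^{-1} · (x - mu)] = (-2)·(-0.1238) + (1)·(0.0879) = 0.3355.

Step 4 — take square root: d = √(0.3355) ≈ 0.5792.

d(x, mu) = √(0.3355) ≈ 0.5792


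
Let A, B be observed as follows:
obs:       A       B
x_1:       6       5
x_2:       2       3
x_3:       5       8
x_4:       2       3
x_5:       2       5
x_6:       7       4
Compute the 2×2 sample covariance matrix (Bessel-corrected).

Step 1 — column means:
  mean(A) = (6 + 2 + 5 + 2 + 2 + 7) / 6 = 24/6 = 4
  mean(B) = (5 + 3 + 8 + 3 + 5 + 4) / 6 = 28/6 = 4.6667

Step 2 — sample covariance S[i,j] = (1/(n-1)) · Σ_k (x_{k,i} - mean_i) · (x_{k,j} - mean_j), with n-1 = 5.
  S[A,A] = ((2)·(2) + (-2)·(-2) + (1)·(1) + (-2)·(-2) + (-2)·(-2) + (3)·(3)) / 5 = 26/5 = 5.2
  S[A,B] = ((2)·(0.3333) + (-2)·(-1.6667) + (1)·(3.3333) + (-2)·(-1.6667) + (-2)·(0.3333) + (3)·(-0.6667)) / 5 = 8/5 = 1.6
  S[B,B] = ((0.3333)·(0.3333) + (-1.6667)·(-1.6667) + (3.3333)·(3.3333) + (-1.6667)·(-1.6667) + (0.3333)·(0.3333) + (-0.6667)·(-0.6667)) / 5 = 17.3333/5 = 3.4667

S is symmetric (S[j,i] = S[i,j]). Assembling:

S = [[5.2, 1.6],
 [1.6, 3.4667]]


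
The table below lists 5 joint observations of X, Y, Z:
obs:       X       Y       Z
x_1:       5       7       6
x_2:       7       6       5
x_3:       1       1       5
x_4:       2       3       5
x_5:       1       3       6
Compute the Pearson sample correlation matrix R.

Step 1 — column means:
  mean(X) = (5 + 7 + 1 + 2 + 1) / 5 = 16/5 = 3.2
  mean(Y) = (7 + 6 + 1 + 3 + 3) / 5 = 20/5 = 4
  mean(Z) = (6 + 5 + 5 + 5 + 6) / 5 = 27/5 = 5.4

Step 2 — sample variances and covariances s[i,j] = (1/(n-1)) · Σ_k (x_{k,i} - mean_i) · (x_{k,j} - mean_j), with n-1 = 4:
  s[X,X] = ((1.8)·(1.8) + (3.8)·(3.8) + (-2.2)·(-2.2) + (-1.2)·(-1.2) + (-2.2)·(-2.2)) / 4 = 28.8/4 = 7.2
  s[X,Y] = ((1.8)·(3) + (3.8)·(2) + (-2.2)·(-3) + (-1.2)·(-1) + (-2.2)·(-1)) / 4 = 23/4 = 5.75
  s[X,Z] = ((1.8)·(0.6) + (3.8)·(-0.4) + (-2.2)·(-0.4) + (-1.2)·(-0.4) + (-2.2)·(0.6)) / 4 = -0.4/4 = -0.1
  s[Y,Y] = ((3)·(3) + (2)·(2) + (-3)·(-3) + (-1)·(-1) + (-1)·(-1)) / 4 = 24/4 = 6
  s[Y,Z] = ((3)·(0.6) + (2)·(-0.4) + (-3)·(-0.4) + (-1)·(-0.4) + (-1)·(0.6)) / 4 = 2/4 = 0.5
  s[Z,Z] = ((0.6)·(0.6) + (-0.4)·(-0.4) + (-0.4)·(-0.4) + (-0.4)·(-0.4) + (0.6)·(0.6)) / 4 = 1.2/4 = 0.3
  Sample standard deviations s_i = √(s[i,i]):
  s(X) = √(7.2) = 2.6833
  s(Y) = √(6) = 2.4495
  s(Z) = √(0.3) = 0.5477

Step 3 — r_{ij} = s_{ij} / (s_i · s_j):
  r[X,X] = 1 (diagonal).
  r[X,Y] = 5.75 / (2.6833 · 2.4495) = 5.75 / 6.5727 = 0.8748
  r[X,Z] = -0.1 / (2.6833 · 0.5477) = -0.1 / 1.4697 = -0.068
  r[Y,Y] = 1 (diagonal).
  r[Y,Z] = 0.5 / (2.4495 · 0.5477) = 0.5 / 1.3416 = 0.3727
  r[Z,Z] = 1 (diagonal).

R is symmetric with unit diagonal. Assembling:

R = [[1, 0.8748, -0.068],
 [0.8748, 1, 0.3727],
 [-0.068, 0.3727, 1]]


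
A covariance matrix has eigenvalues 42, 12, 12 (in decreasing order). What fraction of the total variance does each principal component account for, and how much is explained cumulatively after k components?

Step 1 — total variance = trace(Sigma) = Σ λ_i = 42 + 12 + 12 = 66.

Step 2 — fraction explained by component i = λ_i / Σ λ:
  PC1: 42/66 = 0.6364
  PC2: 12/66 = 0.1818
  PC3: 12/66 = 0.1818

Step 3 — cumulative fraction after k components = (λ_1 + ... + λ_k) / Σ λ:
  k = 1: 42/66 = 0.6364
  k = 2: (42 + 12)/66 = 54/66 = 0.8182
  k = 3: (42 + 12 + 12)/66 = 66/66 = 1

Summary (fraction, with percent):

explained: PC1 0.6364 (63.64%), PC2 0.1818 (18.18%), PC3 0.1818 (18.18%);  cumulative: 0.6364, 0.8182, 1
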